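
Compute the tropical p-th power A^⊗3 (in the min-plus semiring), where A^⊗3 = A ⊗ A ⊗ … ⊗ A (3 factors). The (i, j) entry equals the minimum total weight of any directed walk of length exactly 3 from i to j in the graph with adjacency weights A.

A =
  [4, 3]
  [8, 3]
A^⊗3 =
  [12, 9]
  [14, 9]

Each entry (A^⊗3)_ij equals the minimum over all length-3 walks i = v_0 → v_1 → … → v_3 = j of Σ_t A[v_t][v_{t+1}]. For example, for (i, j) = (0, 1) we minimise over 4 possible intermediate vertex sequences; the minimum is 9, attained along the walk 0 → 1 → 1 → 1.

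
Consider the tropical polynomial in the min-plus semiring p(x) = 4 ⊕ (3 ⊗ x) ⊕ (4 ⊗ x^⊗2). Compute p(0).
p(0) = 3

A tropical monomial a ⊗ x^⊗i evaluates to a + i · x. Evaluating each term at x = 0:
  Term 0 contributes 4 + 0 · 0 = 4
  Term 1 contributes 3 + 1 · 0 = 3
  Term 2 contributes 4 + 2 · 0 = 4
p(0) = ⊕ of these = min[4, 3, 4] = 3.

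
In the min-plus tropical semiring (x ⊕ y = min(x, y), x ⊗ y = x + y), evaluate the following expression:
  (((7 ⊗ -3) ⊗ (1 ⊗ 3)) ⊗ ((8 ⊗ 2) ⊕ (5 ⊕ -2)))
(((7 ⊗ -3) ⊗ (1 ⊗ 3)) ⊗ ((8 ⊗ 2) ⊕ (5 ⊕ -2))) = 6

Expand innermost to outermost. Recall ⊕ takes the minimum of its arguments and ⊗ takes their sum. Working out the expression (((7 ⊗ -3) ⊗ (1 ⊗ 3)) ⊗ ((8 ⊗ 2) ⊕ (5 ⊕ -2))) gives 6.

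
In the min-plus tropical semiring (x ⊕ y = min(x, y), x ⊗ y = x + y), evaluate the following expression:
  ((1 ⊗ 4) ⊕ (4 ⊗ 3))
((1 ⊗ 4) ⊕ (4 ⊗ 3)) = 5

Expand innermost to outermost. Recall ⊕ takes the minimum of its arguments and ⊗ takes their sum. Working out the expression ((1 ⊗ 4) ⊕ (4 ⊗ 3)) gives 5.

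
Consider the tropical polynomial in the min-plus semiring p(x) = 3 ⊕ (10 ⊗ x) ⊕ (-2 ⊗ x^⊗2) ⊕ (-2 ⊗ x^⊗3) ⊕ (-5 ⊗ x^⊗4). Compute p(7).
p(7) = 3

A tropical monomial a ⊗ x^⊗i evaluates to a + i · x. Evaluating each term at x = 7:
  Term 0 contributes 3 + 0 · 7 = 3
  Term 1 contributes 10 + 1 · 7 = 17
  Term 2 contributes -2 + 2 · 7 = 12
  Term 3 contributes -2 + 3 · 7 = 19
  Term 4 contributes -5 + 4 · 7 = 23
p(7) = ⊕ of these = min[3, 17, 12, 19, 23] = 3.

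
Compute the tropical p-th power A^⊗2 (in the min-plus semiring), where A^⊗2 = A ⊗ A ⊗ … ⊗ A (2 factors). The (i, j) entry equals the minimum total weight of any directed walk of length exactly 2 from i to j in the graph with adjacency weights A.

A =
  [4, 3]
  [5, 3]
A^⊗2 =
  [8, 6]
  [8, 6]

Each entry (A^⊗2)_ij equals the minimum over all length-2 walks i = v_0 → v_1 → … → v_2 = j of Σ_t A[v_t][v_{t+1}]. For example, for (i, j) = (0, 1) we minimise over 2 possible intermediate vertex sequences; the minimum is 6, attained along the walk 0 → 1 → 1.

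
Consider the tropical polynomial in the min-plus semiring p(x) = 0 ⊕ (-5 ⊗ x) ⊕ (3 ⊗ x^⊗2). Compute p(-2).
p(-2) = -7

A tropical monomial a ⊗ x^⊗i evaluates to a + i · x. Evaluating each term at x = -2:
  Term 0 contributes 0 + 0 · -2 = 0
  Term 1 contributes -5 + 1 · -2 = -7
  Term 2 contributes 3 + 2 · -2 = -1
p(-2) = ⊕ of these = min[0, -7, -1] = -7.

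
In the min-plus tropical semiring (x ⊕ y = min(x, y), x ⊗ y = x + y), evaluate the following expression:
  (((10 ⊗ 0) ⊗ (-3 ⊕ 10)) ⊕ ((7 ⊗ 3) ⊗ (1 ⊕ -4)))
(((10 ⊗ 0) ⊗ (-3 ⊕ 10)) ⊕ ((7 ⊗ 3) ⊗ (1 ⊕ -4))) = 6

Expand innermost to outermost. Recall ⊕ takes the minimum of its arguments and ⊗ takes their sum. Working out the expression (((10 ⊗ 0) ⊗ (-3 ⊕ 10)) ⊕ ((7 ⊗ 3) ⊗ (1 ⊕ -4))) gives 6.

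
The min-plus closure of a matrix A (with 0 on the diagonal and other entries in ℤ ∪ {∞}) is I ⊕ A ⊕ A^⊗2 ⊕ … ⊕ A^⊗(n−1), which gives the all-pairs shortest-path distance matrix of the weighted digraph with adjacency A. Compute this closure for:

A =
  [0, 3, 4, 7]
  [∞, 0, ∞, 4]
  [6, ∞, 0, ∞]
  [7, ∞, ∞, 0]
Closure =
  [0, 3, 4, 7]
  [11, 0, 15, 4]
  [6, 9, 0, 13]
  [7, 10, 11, 0]

This is the Floyd-Warshall all-pairs shortest-path computation. For each intermediate vertex k = 0, 1, …, 3, update dist[i][j] ← min(dist[i][j], dist[i][k] + dist[k][j]). The final matrix gives, for each (i, j), the minimum total weight of any directed path from i to j (possibly empty when i = j).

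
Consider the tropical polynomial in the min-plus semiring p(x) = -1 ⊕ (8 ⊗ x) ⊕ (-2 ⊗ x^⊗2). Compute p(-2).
p(-2) = -6

A tropical monomial a ⊗ x^⊗i evaluates to a + i · x. Evaluating each term at x = -2:
  Term 0 contributes -1 + 0 · -2 = -1
  Term 1 contributes 8 + 1 · -2 = 6
  Term 2 contributes -2 + 2 · -2 = -6
p(-2) = ⊕ of these = min[-1, 6, -6] = -6.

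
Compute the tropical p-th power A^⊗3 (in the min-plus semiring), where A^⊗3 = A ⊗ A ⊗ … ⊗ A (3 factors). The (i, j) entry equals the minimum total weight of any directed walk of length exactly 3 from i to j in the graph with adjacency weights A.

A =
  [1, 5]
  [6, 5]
A^⊗3 =
  [3, 7]
  [8, 12]

Each entry (A^⊗3)_ij equals the minimum over all length-3 walks i = v_0 → v_1 → … → v_3 = j of Σ_t A[v_t][v_{t+1}]. For example, for (i, j) = (0, 1) we minimise over 4 possible intermediate vertex sequences; the minimum is 7, attained along the walk 0 → 0 → 0 → 1.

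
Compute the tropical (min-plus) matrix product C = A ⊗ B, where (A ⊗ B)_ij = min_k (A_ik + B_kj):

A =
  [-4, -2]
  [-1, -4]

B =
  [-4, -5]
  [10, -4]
A ⊗ B =
  [-8, -9]
  [-5, -8]

Apply the min-plus product entry-by-entry:
  C[0][0] = min over k of (A[0][0] + B[0][0] = -4 + -4 = -8, A[0][1] + B[1][0] = -2 + 10 = 8) = -8 (attained at k = 0)
  C[0][1] = min over k of (A[0][0] + B[0][1] = -4 + -5 = -9, A[0][1] + B[1][1] = -2 + -4 = -6) = -9 (attained at k = 0)
  C[1][0] = min over k of (A[1][0] + B[0][0] = -1 + -4 = -5, A[1][1] + B[1][0] = -4 + 10 = 6) = -5 (attained at k = 0)
  C[1][1] = min over k of (A[1][0] + B[0][1] = -1 + -5 = -6, A[1][1] + B[1][1] = -4 + -4 = -8) = -8 (attained at k = 1)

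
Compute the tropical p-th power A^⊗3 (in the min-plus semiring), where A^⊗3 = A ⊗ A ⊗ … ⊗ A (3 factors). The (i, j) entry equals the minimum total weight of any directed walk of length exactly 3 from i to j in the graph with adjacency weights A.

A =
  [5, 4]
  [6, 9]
A^⊗3 =
  [15, 14]
  [16, 15]

Each entry (A^⊗3)_ij equals the minimum over all length-3 walks i = v_0 → v_1 → … → v_3 = j of Σ_t A[v_t][v_{t+1}]. For example, for (i, j) = (0, 1) we minimise over 4 possible intermediate vertex sequences; the minimum is 14, attained along the walk 0 → 0 → 0 → 1.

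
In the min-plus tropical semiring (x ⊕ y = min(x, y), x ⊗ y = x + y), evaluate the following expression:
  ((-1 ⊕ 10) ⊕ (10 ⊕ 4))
((-1 ⊕ 10) ⊕ (10 ⊕ 4)) = -1

Expand innermost to outermost. Recall ⊕ takes the minimum of its arguments and ⊗ takes their sum. Working out the expression ((-1 ⊕ 10) ⊕ (10 ⊕ 4)) gives -1.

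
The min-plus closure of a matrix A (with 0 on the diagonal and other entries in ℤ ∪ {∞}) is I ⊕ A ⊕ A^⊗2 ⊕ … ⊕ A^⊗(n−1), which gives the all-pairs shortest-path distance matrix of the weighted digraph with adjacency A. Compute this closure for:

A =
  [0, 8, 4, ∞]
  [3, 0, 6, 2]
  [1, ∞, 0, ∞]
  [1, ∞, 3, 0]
Closure =
  [0, 8, 4, 10]
  [3, 0, 5, 2]
  [1, 9, 0, 11]
  [1, 9, 3, 0]

This is the Floyd-Warshall all-pairs shortest-path computation. For each intermediate vertex k = 0, 1, …, 3, update dist[i][j] ← min(dist[i][j], dist[i][k] + dist[k][j]). The final matrix gives, for each (i, j), the minimum total weight of any directed path from i to j (possibly empty when i = j).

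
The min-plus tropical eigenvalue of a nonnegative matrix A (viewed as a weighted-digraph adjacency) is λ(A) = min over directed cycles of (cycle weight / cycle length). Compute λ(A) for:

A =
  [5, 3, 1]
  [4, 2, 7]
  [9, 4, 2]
λ(A) = 2

Enumerate directed cycles and compute their means (weight / length). Sample:
  cycle 0 → 0: weight = 5, length = 1, mean = 5/1 ≈ 5.000
  cycle 1 → 1: weight = 2, length = 1, mean = 2/1 ≈ 2.000
  cycle 2 → 2: weight = 2, length = 1, mean = 2/1 ≈ 2.000
  cycle 0 → 1 → 0: weight = 7, length = 2, mean = 7/2 ≈ 3.500
  cycle 0 → 2 → 0: weight = 10, length = 2, mean = 10/2 ≈ 5.000
  cycle 1 → 0 → 1: weight = 7, length = 2, mean = 7/2 ≈ 3.500
Minimum mean = 2.000, attained e.g. along the cycle 1 → 1 with weight 2 and length 1. So λ(A) = 2/1 = 2.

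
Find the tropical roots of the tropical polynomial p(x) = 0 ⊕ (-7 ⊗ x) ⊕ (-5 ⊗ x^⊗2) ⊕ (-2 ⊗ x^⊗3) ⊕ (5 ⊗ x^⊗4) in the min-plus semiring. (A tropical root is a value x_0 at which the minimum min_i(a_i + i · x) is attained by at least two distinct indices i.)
Roots: {-7, -3, -2, 7}

Each tropical root is a break point of the lower envelope of the lines y = a_i + i · x (there are 5 lines, with slopes 0, 1, ..., 4). Only the lines that attain the minimum somewhere contribute to roots; other lines are dominated. Here the surviving (envelope) indices are i = 4, i = 3, i = 2, i = 1, i = 0.
Intersections between consecutive envelope lines give the roots: for adjacent envelope indices i < j the intersection is x = (a_i − a_j) / (j − i). Reading off the sorted break points: {-7, -3, -2, 7}.
Verification: at each break x_0, at least two indices attain the minimum of min_i(a_i + i · x_0).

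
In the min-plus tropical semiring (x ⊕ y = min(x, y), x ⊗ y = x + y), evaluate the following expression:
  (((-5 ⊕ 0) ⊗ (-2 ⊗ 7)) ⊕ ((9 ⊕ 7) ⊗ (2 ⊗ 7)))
(((-5 ⊕ 0) ⊗ (-2 ⊗ 7)) ⊕ ((9 ⊕ 7) ⊗ (2 ⊗ 7))) = 0

Expand innermost to outermost. Recall ⊕ takes the minimum of its arguments and ⊗ takes their sum. Working out the expression (((-5 ⊕ 0) ⊗ (-2 ⊗ 7)) ⊕ ((9 ⊕ 7) ⊗ (2 ⊗ 7))) gives 0.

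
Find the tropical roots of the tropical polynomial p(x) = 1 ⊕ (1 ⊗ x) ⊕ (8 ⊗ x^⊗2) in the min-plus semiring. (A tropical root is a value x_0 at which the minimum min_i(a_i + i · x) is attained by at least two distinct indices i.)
Roots: {-7, 0}

Each tropical root is a break point of the lower envelope of the lines y = a_i + i · x (there are 3 lines, with slopes 0, 1, ..., 2). Only the lines that attain the minimum somewhere contribute to roots; other lines are dominated. Here the surviving (envelope) indices are i = 2, i = 1, i = 0.
Intersections between consecutive envelope lines give the roots: for adjacent envelope indices i < j the intersection is x = (a_i − a_j) / (j − i). Reading off the sorted break points: {-7, 0}.
Verification: at each break x_0, at least two indices attain the minimum of min_i(a_i + i · x_0).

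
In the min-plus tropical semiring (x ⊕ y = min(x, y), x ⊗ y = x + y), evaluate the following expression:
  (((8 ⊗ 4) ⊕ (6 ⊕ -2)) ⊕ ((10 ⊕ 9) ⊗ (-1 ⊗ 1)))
(((8 ⊗ 4) ⊕ (6 ⊕ -2)) ⊕ ((10 ⊕ 9) ⊗ (-1 ⊗ 1))) = -2

Expand innermost to outermost. Recall ⊕ takes the minimum of its arguments and ⊗ takes their sum. Working out the expression (((8 ⊗ 4) ⊕ (6 ⊕ -2)) ⊕ ((10 ⊕ 9) ⊗ (-1 ⊗ 1))) gives -2.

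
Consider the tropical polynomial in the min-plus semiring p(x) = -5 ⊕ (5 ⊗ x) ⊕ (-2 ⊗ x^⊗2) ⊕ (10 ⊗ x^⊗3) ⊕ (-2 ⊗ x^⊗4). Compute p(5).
p(5) = -5

A tropical monomial a ⊗ x^⊗i evaluates to a + i · x. Evaluating each term at x = 5:
  Term 0 contributes -5 + 0 · 5 = -5
  Term 1 contributes 5 + 1 · 5 = 10
  Term 2 contributes -2 + 2 · 5 = 8
  Term 3 contributes 10 + 3 · 5 = 25
  Term 4 contributes -2 + 4 · 5 = 18
p(5) = ⊕ of these = min[-5, 10, 8, 25, 18] = -5.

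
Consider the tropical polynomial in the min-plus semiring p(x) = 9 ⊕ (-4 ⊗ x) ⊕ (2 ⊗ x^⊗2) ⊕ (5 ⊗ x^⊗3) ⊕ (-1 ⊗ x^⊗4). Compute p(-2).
p(-2) = -9

A tropical monomial a ⊗ x^⊗i evaluates to a + i · x. Evaluating each term at x = -2:
  Term 0 contributes 9 + 0 · -2 = 9
  Term 1 contributes -4 + 1 · -2 = -6
  Term 2 contributes 2 + 2 · -2 = -2
  Term 3 contributes 5 + 3 · -2 = -1
  Term 4 contributes -1 + 4 · -2 = -9
p(-2) = ⊕ of these = min[9, -6, -2, -1, -9] = -9.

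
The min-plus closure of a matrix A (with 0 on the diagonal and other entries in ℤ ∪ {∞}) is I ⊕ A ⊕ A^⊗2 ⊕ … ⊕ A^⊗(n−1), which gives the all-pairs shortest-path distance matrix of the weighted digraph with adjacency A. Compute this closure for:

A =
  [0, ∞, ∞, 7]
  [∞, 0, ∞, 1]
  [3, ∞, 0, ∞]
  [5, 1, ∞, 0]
Closure =
  [0, 8, ∞, 7]
  [6, 0, ∞, 1]
  [3, 11, 0, 10]
  [5, 1, ∞, 0]

This is the Floyd-Warshall all-pairs shortest-path computation. For each intermediate vertex k = 0, 1, …, 3, update dist[i][j] ← min(dist[i][j], dist[i][k] + dist[k][j]). The final matrix gives, for each (i, j), the minimum total weight of any directed path from i to j (possibly empty when i = j).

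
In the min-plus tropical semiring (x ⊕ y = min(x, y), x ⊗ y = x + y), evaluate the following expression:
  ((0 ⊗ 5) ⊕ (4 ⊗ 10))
((0 ⊗ 5) ⊕ (4 ⊗ 10)) = 5

Expand innermost to outermost. Recall ⊕ takes the minimum of its arguments and ⊗ takes their sum. Working out the expression ((0 ⊗ 5) ⊕ (4 ⊗ 10)) gives 5.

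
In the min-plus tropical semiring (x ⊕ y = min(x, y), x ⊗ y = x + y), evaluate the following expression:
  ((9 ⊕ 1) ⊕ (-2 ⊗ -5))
((9 ⊕ 1) ⊕ (-2 ⊗ -5)) = -7

Expand innermost to outermost. Recall ⊕ takes the minimum of its arguments and ⊗ takes their sum. Working out the expression ((9 ⊕ 1) ⊕ (-2 ⊗ -5)) gives -7.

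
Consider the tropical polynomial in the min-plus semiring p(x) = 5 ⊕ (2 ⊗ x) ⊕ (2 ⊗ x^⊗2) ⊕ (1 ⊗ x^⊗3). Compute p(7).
p(7) = 5

A tropical monomial a ⊗ x^⊗i evaluates to a + i · x. Evaluating each term at x = 7:
  Term 0 contributes 5 + 0 · 7 = 5
  Term 1 contributes 2 + 1 · 7 = 9
  Term 2 contributes 2 + 2 · 7 = 16
  Term 3 contributes 1 + 3 · 7 = 22
p(7) = ⊕ of these = min[5, 9, 16, 22] = 5.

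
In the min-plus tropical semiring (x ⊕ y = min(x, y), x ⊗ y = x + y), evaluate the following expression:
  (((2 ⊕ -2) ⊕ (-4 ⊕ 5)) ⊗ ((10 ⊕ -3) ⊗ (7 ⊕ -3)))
(((2 ⊕ -2) ⊕ (-4 ⊕ 5)) ⊗ ((10 ⊕ -3) ⊗ (7 ⊕ -3))) = -10

Expand innermost to outermost. Recall ⊕ takes the minimum of its arguments and ⊗ takes their sum. Working out the expression (((2 ⊕ -2) ⊕ (-4 ⊕ 5)) ⊗ ((10 ⊕ -3) ⊗ (7 ⊕ -3))) gives -10.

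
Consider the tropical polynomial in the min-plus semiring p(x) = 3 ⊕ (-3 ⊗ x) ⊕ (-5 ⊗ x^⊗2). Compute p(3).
p(3) = 0

A tropical monomial a ⊗ x^⊗i evaluates to a + i · x. Evaluating each term at x = 3:
  Term 0 contributes 3 + 0 · 3 = 3
  Term 1 contributes -3 + 1 · 3 = 0
  Term 2 contributes -5 + 2 · 3 = 1
p(3) = ⊕ of these = min[3, 0, 1] = 0.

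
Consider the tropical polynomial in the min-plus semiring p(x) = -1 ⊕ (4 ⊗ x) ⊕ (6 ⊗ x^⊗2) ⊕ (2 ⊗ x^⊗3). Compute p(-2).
p(-2) = -4

A tropical monomial a ⊗ x^⊗i evaluates to a + i · x. Evaluating each term at x = -2:
  Term 0 contributes -1 + 0 · -2 = -1
  Term 1 contributes 4 + 1 · -2 = 2
  Term 2 contributes 6 + 2 · -2 = 2
  Term 3 contributes 2 + 3 · -2 = -4
p(-2) = ⊕ of these = min[-1, 2, 2, -4] = -4.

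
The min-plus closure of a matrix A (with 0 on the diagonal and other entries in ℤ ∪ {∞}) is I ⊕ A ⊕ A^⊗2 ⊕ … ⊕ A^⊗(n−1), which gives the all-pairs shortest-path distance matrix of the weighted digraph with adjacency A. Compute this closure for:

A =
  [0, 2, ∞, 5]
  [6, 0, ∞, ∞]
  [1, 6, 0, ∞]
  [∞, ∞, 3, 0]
Closure =
  [0, 2, 8, 5]
  [6, 0, 14, 11]
  [1, 3, 0, 6]
  [4, 6, 3, 0]

This is the Floyd-Warshall all-pairs shortest-path computation. For each intermediate vertex k = 0, 1, …, 3, update dist[i][j] ← min(dist[i][j], dist[i][k] + dist[k][j]). The final matrix gives, for each (i, j), the minimum total weight of any directed path from i to j (possibly empty when i = j).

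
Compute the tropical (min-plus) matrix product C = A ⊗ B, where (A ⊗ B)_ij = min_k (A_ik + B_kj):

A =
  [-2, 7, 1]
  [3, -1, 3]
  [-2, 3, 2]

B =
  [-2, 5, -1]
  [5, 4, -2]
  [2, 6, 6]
A ⊗ B =
  [-4, 3, -3]
  [1, 3, -3]
  [-4, 3, -3]

Apply the min-plus product entry-by-entry:
  C[0][0] = min over k of (A[0][0] + B[0][0] = -2 + -2 = -4, A[0][1] + B[1][0] = 7 + 5 = 12, A[0][2] + B[2][0] = 1 + 2 = 3) = -4 (attained at k = 0)
  C[0][1] = min over k of (A[0][0] + B[0][1] = -2 + 5 = 3, A[0][1] + B[1][1] = 7 + 4 = 11, A[0][2] + B[2][1] = 1 + 6 = 7) = 3 (attained at k = 0)
  C[0][2] = min over k of (A[0][0] + B[0][2] = -2 + -1 = -3, A[0][1] + B[1][2] = 7 + -2 = 5, A[0][2] + B[2][2] = 1 + 6 = 7) = -3 (attained at k = 0)
  C[1][0] = min over k of (A[1][0] + B[0][0] = 3 + -2 = 1, A[1][1] + B[1][0] = -1 + 5 = 4, A[1][2] + B[2][0] = 3 + 2 = 5) = 1 (attained at k = 0)
  C[1][1] = min over k of (A[1][0] + B[0][1] = 3 + 5 = 8, A[1][1] + B[1][1] = -1 + 4 = 3, A[1][2] + B[2][1] = 3 + 6 = 9) = 3 (attained at k = 1)
  C[1][2] = min over k of (A[1][0] + B[0][2] = 3 + -1 = 2, A[1][1] + B[1][2] = -1 + -2 = -3, A[1][2] + B[2][2] = 3 + 6 = 9) = -3 (attained at k = 1)
  C[2][0] = min over k of (A[2][0] + B[0][0] = -2 + -2 = -4, A[2][1] + B[1][0] = 3 + 5 = 8, A[2][2] + B[2][0] = 2 + 2 = 4) = -4 (attained at k = 0)
  C[2][1] = min over k of (A[2][0] + B[0][1] = -2 + 5 = 3, A[2][1] + B[1][1] = 3 + 4 = 7, A[2][2] + B[2][1] = 2 + 6 = 8) = 3 (attained at k = 0)
  C[2][2] = min over k of (A[2][0] + B[0][2] = -2 + -1 = -3, A[2][1] + B[1][2] = 3 + -2 = 1, A[2][2] + B[2][2] = 2 + 6 = 8) = -3 (attained at k = 0)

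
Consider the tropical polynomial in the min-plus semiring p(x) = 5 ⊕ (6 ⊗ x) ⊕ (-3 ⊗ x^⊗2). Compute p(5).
p(5) = 5

A tropical monomial a ⊗ x^⊗i evaluates to a + i · x. Evaluating each term at x = 5:
  Term 0 contributes 5 + 0 · 5 = 5
  Term 1 contributes 6 + 1 · 5 = 11
  Term 2 contributes -3 + 2 · 5 = 7
p(5) = ⊕ of these = min[5, 11, 7] = 5.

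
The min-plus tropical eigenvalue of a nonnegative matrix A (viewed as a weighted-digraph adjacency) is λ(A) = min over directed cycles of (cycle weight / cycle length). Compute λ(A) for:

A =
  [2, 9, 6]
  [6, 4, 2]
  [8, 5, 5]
λ(A) = 2

Enumerate directed cycles and compute their means (weight / length). Sample:
  cycle 0 → 0: weight = 2, length = 1, mean = 2/1 ≈ 2.000
  cycle 1 → 1: weight = 4, length = 1, mean = 4/1 ≈ 4.000
  cycle 2 → 2: weight = 5, length = 1, mean = 5/1 ≈ 5.000
  cycle 0 → 1 → 0: weight = 15, length = 2, mean = 15/2 ≈ 7.500
  cycle 0 → 2 → 0: weight = 14, length = 2, mean = 14/2 ≈ 7.000
  cycle 1 → 0 → 1: weight = 15, length = 2, mean = 15/2 ≈ 7.500
Minimum mean = 2.000, attained e.g. along the cycle 0 → 0 with weight 2 and length 1. So λ(A) = 2/1 = 2.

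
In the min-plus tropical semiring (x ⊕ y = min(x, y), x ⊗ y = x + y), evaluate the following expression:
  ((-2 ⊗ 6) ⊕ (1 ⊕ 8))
((-2 ⊗ 6) ⊕ (1 ⊕ 8)) = 1

Expand innermost to outermost. Recall ⊕ takes the minimum of its arguments and ⊗ takes their sum. Working out the expression ((-2 ⊗ 6) ⊕ (1 ⊕ 8)) gives 1.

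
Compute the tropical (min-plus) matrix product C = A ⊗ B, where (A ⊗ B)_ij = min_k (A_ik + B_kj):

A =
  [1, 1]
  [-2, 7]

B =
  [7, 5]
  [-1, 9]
A ⊗ B =
  [0, 6]
  [5, 3]

Apply the min-plus product entry-by-entry:
  C[0][0] = min over k of (A[0][0] + B[0][0] = 1 + 7 = 8, A[0][1] + B[1][0] = 1 + -1 = 0) = 0 (attained at k = 1)
  C[0][1] = min over k of (A[0][0] + B[0][1] = 1 + 5 = 6, A[0][1] + B[1][1] = 1 + 9 = 10) = 6 (attained at k = 0)
  C[1][0] = min over k of (A[1][0] + B[0][0] = -2 + 7 = 5, A[1][1] + B[1][0] = 7 + -1 = 6) = 5 (attained at k = 0)
  C[1][1] = min over k of (A[1][0] + B[0][1] = -2 + 5 = 3, A[1][1] + B[1][1] = 7 + 9 = 16) = 3 (attained at k = 0)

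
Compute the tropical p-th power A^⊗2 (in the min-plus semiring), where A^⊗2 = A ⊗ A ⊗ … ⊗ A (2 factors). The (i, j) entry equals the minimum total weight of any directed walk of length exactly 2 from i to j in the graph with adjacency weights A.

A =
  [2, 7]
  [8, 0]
A^⊗2 =
  [4, 7]
  [8, 0]

Each entry (A^⊗2)_ij equals the minimum over all length-2 walks i = v_0 → v_1 → … → v_2 = j of Σ_t A[v_t][v_{t+1}]. For example, for (i, j) = (0, 1) we minimise over 2 possible intermediate vertex sequences; the minimum is 7, attained along the walk 0 → 1 → 1.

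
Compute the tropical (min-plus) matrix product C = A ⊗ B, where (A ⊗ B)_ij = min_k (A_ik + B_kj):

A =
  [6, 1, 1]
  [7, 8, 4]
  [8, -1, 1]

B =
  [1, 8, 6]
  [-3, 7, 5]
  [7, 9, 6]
A ⊗ B =
  [-2, 8, 6]
  [5, 13, 10]
  [-4, 6, 4]

Apply the min-plus product entry-by-entry:
  C[0][0] = min over k of (A[0][0] + B[0][0] = 6 + 1 = 7, A[0][1] + B[1][0] = 1 + -3 = -2, A[0][2] + B[2][0] = 1 + 7 = 8) = -2 (attained at k = 1)
  C[0][1] = min over k of (A[0][0] + B[0][1] = 6 + 8 = 14, A[0][1] + B[1][1] = 1 + 7 = 8, A[0][2] + B[2][1] = 1 + 9 = 10) = 8 (attained at k = 1)
  C[0][2] = min over k of (A[0][0] + B[0][2] = 6 + 6 = 12, A[0][1] + B[1][2] = 1 + 5 = 6, A[0][2] + B[2][2] = 1 + 6 = 7) = 6 (attained at k = 1)
  C[1][0] = min over k of (A[1][0] + B[0][0] = 7 + 1 = 8, A[1][1] + B[1][0] = 8 + -3 = 5, A[1][2] + B[2][0] = 4 + 7 = 11) = 5 (attained at k = 1)
  C[1][1] = min over k of (A[1][0] + B[0][1] = 7 + 8 = 15, A[1][1] + B[1][1] = 8 + 7 = 15, A[1][2] + B[2][1] = 4 + 9 = 13) = 13 (attained at k = 2)
  C[1][2] = min over k of (A[1][0] + B[0][2] = 7 + 6 = 13, A[1][1] + B[1][2] = 8 + 5 = 13, A[1][2] + B[2][2] = 4 + 6 = 10) = 10 (attained at k = 2)
  C[2][0] = min over k of (A[2][0] + B[0][0] = 8 + 1 = 9, A[2][1] + B[1][0] = -1 + -3 = -4, A[2][2] + B[2][0] = 1 + 7 = 8) = -4 (attained at k = 1)
  C[2][1] = min over k of (A[2][0] + B[0][1] = 8 + 8 = 16, A[2][1] + B[1][1] = -1 + 7 = 6, A[2][2] + B[2][1] = 1 + 9 = 10) = 6 (attained at k = 1)
  C[2][2] = min over k of (A[2][0] + B[0][2] = 8 + 6 = 14, A[2][1] + B[1][2] = -1 + 5 = 4, A[2][2] + B[2][2] = 1 + 6 = 7) = 4 (attained at k = 1)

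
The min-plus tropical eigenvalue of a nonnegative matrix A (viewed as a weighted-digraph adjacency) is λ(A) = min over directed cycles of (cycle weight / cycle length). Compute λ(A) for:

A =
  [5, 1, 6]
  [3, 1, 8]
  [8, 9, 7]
λ(A) = 1

Enumerate directed cycles and compute their means (weight / length). Sample:
  cycle 0 → 0: weight = 5, length = 1, mean = 5/1 ≈ 5.000
  cycle 1 → 1: weight = 1, length = 1, mean = 1/1 ≈ 1.000
  cycle 2 → 2: weight = 7, length = 1, mean = 7/1 ≈ 7.000
  cycle 0 → 1 → 0: weight = 4, length = 2, mean = 4/2 ≈ 2.000
  cycle 0 → 2 → 0: weight = 14, length = 2, mean = 14/2 ≈ 7.000
  cycle 1 → 0 → 1: weight = 4, length = 2, mean = 4/2 ≈ 2.000
Minimum mean = 1.000, attained e.g. along the cycle 1 → 1 with weight 1 and length 1. So λ(A) = 1/1 = 1.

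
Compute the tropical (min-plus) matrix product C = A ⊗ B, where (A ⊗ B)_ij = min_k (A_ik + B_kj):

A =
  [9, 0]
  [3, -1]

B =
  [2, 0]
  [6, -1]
A ⊗ B =
  [6, -1]
  [5, -2]

Apply the min-plus product entry-by-entry:
  C[0][0] = min over k of (A[0][0] + B[0][0] = 9 + 2 = 11, A[0][1] + B[1][0] = 0 + 6 = 6) = 6 (attained at k = 1)
  C[0][1] = min over k of (A[0][0] + B[0][1] = 9 + 0 = 9, A[0][1] + B[1][1] = 0 + -1 = -1) = -1 (attained at k = 1)
  C[1][0] = min over k of (A[1][0] + B[0][0] = 3 + 2 = 5, A[1][1] + B[1][0] = -1 + 6 = 5) = 5 (attained at k = 0)
  C[1][1] = min over k of (A[1][0] + B[0][1] = 3 + 0 = 3, A[1][1] + B[1][1] = -1 + -1 = -2) = -2 (attained at k = 1)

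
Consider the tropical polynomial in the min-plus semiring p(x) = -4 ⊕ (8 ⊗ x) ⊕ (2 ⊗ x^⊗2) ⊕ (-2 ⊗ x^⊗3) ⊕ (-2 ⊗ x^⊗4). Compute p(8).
p(8) = -4

A tropical monomial a ⊗ x^⊗i evaluates to a + i · x. Evaluating each term at x = 8:
  Term 0 contributes -4 + 0 · 8 = -4
  Term 1 contributes 8 + 1 · 8 = 16
  Term 2 contributes 2 + 2 · 8 = 18
  Term 3 contributes -2 + 3 · 8 = 22
  Term 4 contributes -2 + 4 · 8 = 30
p(8) = ⊕ of these = min[-4, 16, 18, 22, 30] = -4.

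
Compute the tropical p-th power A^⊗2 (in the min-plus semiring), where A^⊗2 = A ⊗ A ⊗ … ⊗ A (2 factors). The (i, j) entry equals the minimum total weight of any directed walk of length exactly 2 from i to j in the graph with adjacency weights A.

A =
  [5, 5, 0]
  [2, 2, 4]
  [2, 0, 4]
A^⊗2 =
  [2, 0, 4]
  [4, 4, 2]
  [2, 2, 2]

Each entry (A^⊗2)_ij equals the minimum over all length-2 walks i = v_0 → v_1 → … → v_2 = j of Σ_t A[v_t][v_{t+1}]. For example, for (i, j) = (0, 2) we minimise over 3 possible intermediate vertex sequences; the minimum is 4, attained along the walk 0 → 2 → 2.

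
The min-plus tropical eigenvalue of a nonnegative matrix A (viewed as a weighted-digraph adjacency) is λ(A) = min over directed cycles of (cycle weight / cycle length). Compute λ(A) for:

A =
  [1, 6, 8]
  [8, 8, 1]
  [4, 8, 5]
λ(A) = 1

Enumerate directed cycles and compute their means (weight / length). Sample:
  cycle 0 → 0: weight = 1, length = 1, mean = 1/1 ≈ 1.000
  cycle 1 → 1: weight = 8, length = 1, mean = 8/1 ≈ 8.000
  cycle 2 → 2: weight = 5, length = 1, mean = 5/1 ≈ 5.000
  cycle 0 → 1 → 0: weight = 14, length = 2, mean = 14/2 ≈ 7.000
  cycle 0 → 2 → 0: weight = 12, length = 2, mean = 12/2 ≈ 6.000
  cycle 1 → 0 → 1: weight = 14, length = 2, mean = 14/2 ≈ 7.000
Minimum mean = 1.000, attained e.g. along the cycle 0 → 0 with weight 1 and length 1. So λ(A) = 1/1 = 1.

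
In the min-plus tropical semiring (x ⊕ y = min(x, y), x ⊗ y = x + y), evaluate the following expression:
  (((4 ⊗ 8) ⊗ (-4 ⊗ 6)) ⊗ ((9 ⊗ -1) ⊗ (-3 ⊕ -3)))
(((4 ⊗ 8) ⊗ (-4 ⊗ 6)) ⊗ ((9 ⊗ -1) ⊗ (-3 ⊕ -3))) = 19

Expand innermost to outermost. Recall ⊕ takes the minimum of its arguments and ⊗ takes their sum. Working out the expression (((4 ⊗ 8) ⊗ (-4 ⊗ 6)) ⊗ ((9 ⊗ -1) ⊗ (-3 ⊕ -3))) gives 19.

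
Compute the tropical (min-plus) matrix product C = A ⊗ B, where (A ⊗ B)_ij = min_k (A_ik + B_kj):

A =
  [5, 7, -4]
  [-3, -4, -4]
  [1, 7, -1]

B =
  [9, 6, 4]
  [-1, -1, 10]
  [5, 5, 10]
A ⊗ B =
  [1, 1, 6]
  [-5, -5, 1]
  [4, 4, 5]

Apply the min-plus product entry-by-entry:
  C[0][0] = min over k of (A[0][0] + B[0][0] = 5 + 9 = 14, A[0][1] + B[1][0] = 7 + -1 = 6, A[0][2] + B[2][0] = -4 + 5 = 1) = 1 (attained at k = 2)
  C[0][1] = min over k of (A[0][0] + B[0][1] = 5 + 6 = 11, A[0][1] + B[1][1] = 7 + -1 = 6, A[0][2] + B[2][1] = -4 + 5 = 1) = 1 (attained at k = 2)
  C[0][2] = min over k of (A[0][0] + B[0][2] = 5 + 4 = 9, A[0][1] + B[1][2] = 7 + 10 = 17, A[0][2] + B[2][2] = -4 + 10 = 6) = 6 (attained at k = 2)
  C[1][0] = min over k of (A[1][0] + B[0][0] = -3 + 9 = 6, A[1][1] + B[1][0] = -4 + -1 = -5, A[1][2] + B[2][0] = -4 + 5 = 1) = -5 (attained at k = 1)
  C[1][1] = min over k of (A[1][0] + B[0][1] = -3 + 6 = 3, A[1][1] + B[1][1] = -4 + -1 = -5, A[1][2] + B[2][1] = -4 + 5 = 1) = -5 (attained at k = 1)
  C[1][2] = min over k of (A[1][0] + B[0][2] = -3 + 4 = 1, A[1][1] + B[1][2] = -4 + 10 = 6, A[1][2] + B[2][2] = -4 + 10 = 6) = 1 (attained at k = 0)
  C[2][0] = min over k of (A[2][0] + B[0][0] = 1 + 9 = 10, A[2][1] + B[1][0] = 7 + -1 = 6, A[2][2] + B[2][0] = -1 + 5 = 4) = 4 (attained at k = 2)
  C[2][1] = min over k of (A[2][0] + B[0][1] = 1 + 6 = 7, A[2][1] + B[1][1] = 7 + -1 = 6, A[2][2] + B[2][1] = -1 + 5 = 4) = 4 (attained at k = 2)
  C[2][2] = min over k of (A[2][0] + B[0][2] = 1 + 4 = 5, A[2][1] + B[1][2] = 7 + 10 = 17, A[2][2] + B[2][2] = -1 + 10 = 9) = 5 (attained at k = 0)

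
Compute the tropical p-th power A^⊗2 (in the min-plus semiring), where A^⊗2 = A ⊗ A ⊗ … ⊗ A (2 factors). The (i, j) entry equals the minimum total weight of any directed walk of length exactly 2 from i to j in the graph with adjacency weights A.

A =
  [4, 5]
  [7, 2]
A^⊗2 =
  [8, 7]
  [9, 4]

Each entry (A^⊗2)_ij equals the minimum over all length-2 walks i = v_0 → v_1 → … → v_2 = j of Σ_t A[v_t][v_{t+1}]. For example, for (i, j) = (0, 1) we minimise over 2 possible intermediate vertex sequences; the minimum is 7, attained along the walk 0 → 1 → 1.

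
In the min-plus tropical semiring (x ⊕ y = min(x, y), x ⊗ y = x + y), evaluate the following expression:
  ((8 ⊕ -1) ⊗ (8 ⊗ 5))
((8 ⊕ -1) ⊗ (8 ⊗ 5)) = 12

Expand innermost to outermost. Recall ⊕ takes the minimum of its arguments and ⊗ takes their sum. Working out the expression ((8 ⊕ -1) ⊗ (8 ⊗ 5)) gives 12.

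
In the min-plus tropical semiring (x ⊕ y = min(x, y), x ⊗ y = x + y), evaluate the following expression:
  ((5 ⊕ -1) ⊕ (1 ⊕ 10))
((5 ⊕ -1) ⊕ (1 ⊕ 10)) = -1

Expand innermost to outermost. Recall ⊕ takes the minimum of its arguments and ⊗ takes their sum. Working out the expression ((5 ⊕ -1) ⊕ (1 ⊕ 10)) gives -1.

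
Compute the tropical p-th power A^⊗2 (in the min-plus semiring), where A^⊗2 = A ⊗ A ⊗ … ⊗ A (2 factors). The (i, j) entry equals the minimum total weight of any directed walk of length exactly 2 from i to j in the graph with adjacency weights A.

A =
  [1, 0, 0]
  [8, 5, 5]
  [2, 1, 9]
A^⊗2 =
  [2, 1, 1]
  [7, 6, 8]
  [3, 2, 2]

Each entry (A^⊗2)_ij equals the minimum over all length-2 walks i = v_0 → v_1 → … → v_2 = j of Σ_t A[v_t][v_{t+1}]. For example, for (i, j) = (0, 2) we minimise over 3 possible intermediate vertex sequences; the minimum is 1, attained along the walk 0 → 0 → 2.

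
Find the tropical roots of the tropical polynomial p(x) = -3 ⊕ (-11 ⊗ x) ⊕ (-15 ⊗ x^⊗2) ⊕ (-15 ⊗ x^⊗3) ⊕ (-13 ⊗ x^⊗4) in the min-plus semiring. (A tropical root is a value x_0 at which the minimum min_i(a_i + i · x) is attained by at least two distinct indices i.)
Roots: {-2, 0, 4, 8}

Each tropical root is a break point of the lower envelope of the lines y = a_i + i · x (there are 5 lines, with slopes 0, 1, ..., 4). Only the lines that attain the minimum somewhere contribute to roots; other lines are dominated. Here the surviving (envelope) indices are i = 4, i = 3, i = 2, i = 1, i = 0.
Intersections between consecutive envelope lines give the roots: for adjacent envelope indices i < j the intersection is x = (a_i − a_j) / (j − i). Reading off the sorted break points: {-2, 0, 4, 8}.
Verification: at each break x_0, at least two indices attain the minimum of min_i(a_i + i · x_0).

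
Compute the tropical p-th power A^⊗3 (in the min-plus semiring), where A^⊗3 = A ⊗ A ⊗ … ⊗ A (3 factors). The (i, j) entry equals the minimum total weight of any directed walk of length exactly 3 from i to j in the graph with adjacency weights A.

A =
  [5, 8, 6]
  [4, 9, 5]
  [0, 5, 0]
A^⊗3 =
  [6, 11, 6]
  [5, 10, 5]
  [0, 5, 0]

Each entry (A^⊗3)_ij equals the minimum over all length-3 walks i = v_0 → v_1 → … → v_3 = j of Σ_t A[v_t][v_{t+1}]. For example, for (i, j) = (0, 2) we minimise over 9 possible intermediate vertex sequences; the minimum is 6, attained along the walk 0 → 2 → 2 → 2.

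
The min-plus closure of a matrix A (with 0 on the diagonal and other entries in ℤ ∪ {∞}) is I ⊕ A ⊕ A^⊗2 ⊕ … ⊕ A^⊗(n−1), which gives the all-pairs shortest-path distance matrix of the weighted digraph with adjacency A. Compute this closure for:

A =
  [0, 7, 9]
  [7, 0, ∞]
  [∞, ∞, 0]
Closure =
  [0, 7, 9]
  [7, 0, 16]
  [∞, ∞, 0]

This is the Floyd-Warshall all-pairs shortest-path computation. For each intermediate vertex k = 0, 1, …, 2, update dist[i][j] ← min(dist[i][j], dist[i][k] + dist[k][j]). The final matrix gives, for each (i, j), the minimum total weight of any directed path from i to j (possibly empty when i = j).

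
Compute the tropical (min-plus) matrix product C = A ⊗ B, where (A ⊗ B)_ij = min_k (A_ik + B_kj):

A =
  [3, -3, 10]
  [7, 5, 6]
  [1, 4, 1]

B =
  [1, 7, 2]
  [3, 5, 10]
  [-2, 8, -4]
A ⊗ B =
  [0, 2, 5]
  [4, 10, 2]
  [-1, 8, -3]

Apply the min-plus product entry-by-entry:
  C[0][0] = min over k of (A[0][0] + B[0][0] = 3 + 1 = 4, A[0][1] + B[1][0] = -3 + 3 = 0, A[0][2] + B[2][0] = 10 + -2 = 8) = 0 (attained at k = 1)
  C[0][1] = min over k of (A[0][0] + B[0][1] = 3 + 7 = 10, A[0][1] + B[1][1] = -3 + 5 = 2, A[0][2] + B[2][1] = 10 + 8 = 18) = 2 (attained at k = 1)
  C[0][2] = min over k of (A[0][0] + B[0][2] = 3 + 2 = 5, A[0][1] + B[1][2] = -3 + 10 = 7, A[0][2] + B[2][2] = 10 + -4 = 6) = 5 (attained at k = 0)
  C[1][0] = min over k of (A[1][0] + B[0][0] = 7 + 1 = 8, A[1][1] + B[1][0] = 5 + 3 = 8, A[1][2] + B[2][0] = 6 + -2 = 4) = 4 (attained at k = 2)
  C[1][1] = min over k of (A[1][0] + B[0][1] = 7 + 7 = 14, A[1][1] + B[1][1] = 5 + 5 = 10, A[1][2] + B[2][1] = 6 + 8 = 14) = 10 (attained at k = 1)
  C[1][2] = min over k of (A[1][0] + B[0][2] = 7 + 2 = 9, A[1][1] + B[1][2] = 5 + 10 = 15, A[1][2] + B[2][2] = 6 + -4 = 2) = 2 (attained at k = 2)
  C[2][0] = min over k of (A[2][0] + B[0][0] = 1 + 1 = 2, A[2][1] + B[1][0] = 4 + 3 = 7, A[2][2] + B[2][0] = 1 + -2 = -1) = -1 (attained at k = 2)
  C[2][1] = min over k of (A[2][0] + B[0][1] = 1 + 7 = 8, A[2][1] + B[1][1] = 4 + 5 = 9, A[2][2] + B[2][1] = 1 + 8 = 9) = 8 (attained at k = 0)
  C[2][2] = min over k of (A[2][0] + B[0][2] = 1 + 2 = 3, A[2][1] + B[1][2] = 4 + 10 = 14, A[2][2] + B[2][2] = 1 + -4 = -3) = -3 (attained at k = 2)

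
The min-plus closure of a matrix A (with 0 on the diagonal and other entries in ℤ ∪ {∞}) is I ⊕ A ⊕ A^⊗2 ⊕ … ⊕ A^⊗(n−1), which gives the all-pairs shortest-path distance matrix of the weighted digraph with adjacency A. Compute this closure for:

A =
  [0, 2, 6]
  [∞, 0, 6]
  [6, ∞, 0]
Closure =
  [0, 2, 6]
  [12, 0, 6]
  [6, 8, 0]

This is the Floyd-Warshall all-pairs shortest-path computation. For each intermediate vertex k = 0, 1, …, 2, update dist[i][j] ← min(dist[i][j], dist[i][k] + dist[k][j]). The final matrix gives, for each (i, j), the minimum total weight of any directed path from i to j (possibly empty when i = j).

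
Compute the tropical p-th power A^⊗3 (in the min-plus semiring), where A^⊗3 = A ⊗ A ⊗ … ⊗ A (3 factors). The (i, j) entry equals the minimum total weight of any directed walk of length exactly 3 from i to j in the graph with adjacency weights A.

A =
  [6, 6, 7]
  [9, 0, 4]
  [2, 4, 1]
A^⊗3 =
  [10, 6, 9]
  [6, 0, 4]
  [4, 4, 3]

Each entry (A^⊗3)_ij equals the minimum over all length-3 walks i = v_0 → v_1 → … → v_3 = j of Σ_t A[v_t][v_{t+1}]. For example, for (i, j) = (0, 2) we minimise over 9 possible intermediate vertex sequences; the minimum is 9, attained along the walk 0 → 2 → 2 → 2.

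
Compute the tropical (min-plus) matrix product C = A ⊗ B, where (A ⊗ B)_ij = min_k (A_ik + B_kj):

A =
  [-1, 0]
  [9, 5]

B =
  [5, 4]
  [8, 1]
A ⊗ B =
  [4, 1]
  [13, 6]

Apply the min-plus product entry-by-entry:
  C[0][0] = min over k of (A[0][0] + B[0][0] = -1 + 5 = 4, A[0][1] + B[1][0] = 0 + 8 = 8) = 4 (attained at k = 0)
  C[0][1] = min over k of (A[0][0] + B[0][1] = -1 + 4 = 3, A[0][1] + B[1][1] = 0 + 1 = 1) = 1 (attained at k = 1)
  C[1][0] = min over k of (A[1][0] + B[0][0] = 9 + 5 = 14, A[1][1] + B[1][0] = 5 + 8 = 13) = 13 (attained at k = 1)
  C[1][1] = min over k of (A[1][0] + B[0][1] = 9 + 4 = 13, A[1][1] + B[1][1] = 5 + 1 = 6) = 6 (attained at k = 1)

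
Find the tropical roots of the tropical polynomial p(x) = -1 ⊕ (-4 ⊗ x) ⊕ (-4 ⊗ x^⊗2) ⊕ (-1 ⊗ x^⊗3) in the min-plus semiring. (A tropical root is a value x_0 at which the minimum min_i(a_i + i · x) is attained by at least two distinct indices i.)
Roots: {-3, 0, 3}

Each tropical root is a break point of the lower envelope of the lines y = a_i + i · x (there are 4 lines, with slopes 0, 1, ..., 3). Only the lines that attain the minimum somewhere contribute to roots; other lines are dominated. Here the surviving (envelope) indices are i = 3, i = 2, i = 1, i = 0.
Intersections between consecutive envelope lines give the roots: for adjacent envelope indices i < j the intersection is x = (a_i − a_j) / (j − i). Reading off the sorted break points: {-3, 0, 3}.
Verification: at each break x_0, at least two indices attain the minimum of min_i(a_i + i · x_0).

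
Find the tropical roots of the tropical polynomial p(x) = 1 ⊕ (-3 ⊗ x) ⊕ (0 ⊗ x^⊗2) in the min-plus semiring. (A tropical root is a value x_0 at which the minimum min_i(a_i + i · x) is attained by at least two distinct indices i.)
Roots: {-3, 4}

Each tropical root is a break point of the lower envelope of the lines y = a_i + i · x (there are 3 lines, with slopes 0, 1, ..., 2). Only the lines that attain the minimum somewhere contribute to roots; other lines are dominated. Here the surviving (envelope) indices are i = 2, i = 1, i = 0.
Intersections between consecutive envelope lines give the roots: for adjacent envelope indices i < j the intersection is x = (a_i − a_j) / (j − i). Reading off the sorted break points: {-3, 4}.
Verification: at each break x_0, at least two indices attain the minimum of min_i(a_i + i · x_0).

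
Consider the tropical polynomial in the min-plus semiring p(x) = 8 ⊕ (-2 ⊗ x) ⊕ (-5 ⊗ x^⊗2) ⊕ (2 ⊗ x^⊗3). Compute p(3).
p(3) = 1

A tropical monomial a ⊗ x^⊗i evaluates to a + i · x. Evaluating each term at x = 3:
  Term 0 contributes 8 + 0 · 3 = 8
  Term 1 contributes -2 + 1 · 3 = 1
  Term 2 contributes -5 + 2 · 3 = 1
  Term 3 contributes 2 + 3 · 3 = 11
p(3) = ⊕ of these = min[8, 1, 1, 11] = 1.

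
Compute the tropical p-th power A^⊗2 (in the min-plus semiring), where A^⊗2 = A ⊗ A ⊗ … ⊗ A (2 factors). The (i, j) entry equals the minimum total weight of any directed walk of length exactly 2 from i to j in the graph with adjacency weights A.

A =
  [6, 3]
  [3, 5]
A^⊗2 =
  [6, 8]
  [8, 6]

Each entry (A^⊗2)_ij equals the minimum over all length-2 walks i = v_0 → v_1 → … → v_2 = j of Σ_t A[v_t][v_{t+1}]. For example, for (i, j) = (0, 1) we minimise over 2 possible intermediate vertex sequences; the minimum is 8, attained along the walk 0 → 1 → 1.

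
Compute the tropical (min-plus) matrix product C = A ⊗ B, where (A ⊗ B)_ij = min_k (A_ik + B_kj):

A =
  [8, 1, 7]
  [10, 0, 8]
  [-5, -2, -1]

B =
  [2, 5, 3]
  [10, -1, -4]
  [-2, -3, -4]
A ⊗ B =
  [5, 0, -3]
  [6, -1, -4]
  [-3, -4, -6]

Apply the min-plus product entry-by-entry:
  C[0][0] = min over k of (A[0][0] + B[0][0] = 8 + 2 = 10, A[0][1] + B[1][0] = 1 + 10 = 11, A[0][2] + B[2][0] = 7 + -2 = 5) = 5 (attained at k = 2)
  C[0][1] = min over k of (A[0][0] + B[0][1] = 8 + 5 = 13, A[0][1] + B[1][1] = 1 + -1 = 0, A[0][2] + B[2][1] = 7 + -3 = 4) = 0 (attained at k = 1)
  C[0][2] = min over k of (A[0][0] + B[0][2] = 8 + 3 = 11, A[0][1] + B[1][2] = 1 + -4 = -3, A[0][2] + B[2][2] = 7 + -4 = 3) = -3 (attained at k = 1)
  C[1][0] = min over k of (A[1][0] + B[0][0] = 10 + 2 = 12, A[1][1] + B[1][0] = 0 + 10 = 10, A[1][2] + B[2][0] = 8 + -2 = 6) = 6 (attained at k = 2)
  C[1][1] = min over k of (A[1][0] + B[0][1] = 10 + 5 = 15, A[1][1] + B[1][1] = 0 + -1 = -1, A[1][2] + B[2][1] = 8 + -3 = 5) = -1 (attained at k = 1)
  C[1][2] = min over k of (A[1][0] + B[0][2] = 10 + 3 = 13, A[1][1] + B[1][2] = 0 + -4 = -4, A[1][2] + B[2][2] = 8 + -4 = 4) = -4 (attained at k = 1)
  C[2][0] = min over k of (A[2][0] + B[0][0] = -5 + 2 = -3, A[2][1] + B[1][0] = -2 + 10 = 8, A[2][2] + B[2][0] = -1 + -2 = -3) = -3 (attained at k = 0)
  C[2][1] = min over k of (A[2][0] + B[0][1] = -5 + 5 = 0, A[2][1] + B[1][1] = -2 + -1 = -3, A[2][2] + B[2][1] = -1 + -3 = -4) = -4 (attained at k = 2)
  C[2][2] = min over k of (A[2][0] + B[0][2] = -5 + 3 = -2, A[2][1] + B[1][2] = -2 + -4 = -6, A[2][2] + B[2][2] = -1 + -4 = -5) = -6 (attained at k = 1)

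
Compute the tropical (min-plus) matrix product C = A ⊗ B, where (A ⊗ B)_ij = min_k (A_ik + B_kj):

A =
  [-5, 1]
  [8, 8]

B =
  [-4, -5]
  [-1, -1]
A ⊗ B =
  [-9, -10]
  [4, 3]

Apply the min-plus product entry-by-entry:
  C[0][0] = min over k of (A[0][0] + B[0][0] = -5 + -4 = -9, A[0][1] + B[1][0] = 1 + -1 = 0) = -9 (attained at k = 0)
  C[0][1] = min over k of (A[0][0] + B[0][1] = -5 + -5 = -10, A[0][1] + B[1][1] = 1 + -1 = 0) = -10 (attained at k = 0)
  C[1][0] = min over k of (A[1][0] + B[0][0] = 8 + -4 = 4, A[1][1] + B[1][0] = 8 + -1 = 7) = 4 (attained at k = 0)
  C[1][1] = min over k of (A[1][0] + B[0][1] = 8 + -5 = 3, A[1][1] + B[1][1] = 8 + -1 = 7) = 3 (attained at k = 0)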